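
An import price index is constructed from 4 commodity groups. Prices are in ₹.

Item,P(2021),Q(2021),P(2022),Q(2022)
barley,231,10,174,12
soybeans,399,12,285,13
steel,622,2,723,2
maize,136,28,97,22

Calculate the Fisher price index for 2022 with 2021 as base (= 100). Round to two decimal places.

Laspeyres component (base-period weights):
ΣP(2022)Q(2021) = 174×10 + 285×12 + 723×2 + 97×28 = 1740 + 3420 + 1446 + 2716 = 9322
ΣP(2021)Q(2021) = 231×10 + 399×12 + 622×2 + 136×28 = 2310 + 4788 + 1244 + 3808 = 12150
L = 9322 / 12150 × 100 = 76.7243
Paasche component (current-period weights):
ΣP(2022)Q(2022) = 174×12 + 285×13 + 723×2 + 97×22 = 2088 + 3705 + 1446 + 2134 = 9373
ΣP(2021)Q(2022) = 231×12 + 399×13 + 622×2 + 136×22 = 2772 + 5187 + 1244 + 2992 = 12195
P = 9373 / 12195 × 100 = 76.8594
Fisher = √(L × P) = √(76.7243 × 76.8594) = 76.7918

76.79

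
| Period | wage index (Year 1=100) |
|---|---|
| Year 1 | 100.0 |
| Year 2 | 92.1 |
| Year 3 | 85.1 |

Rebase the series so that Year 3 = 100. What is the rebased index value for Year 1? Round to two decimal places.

117.51

Rebased(Year 1) = 100.0 / 85.1 × 100 = 117.5088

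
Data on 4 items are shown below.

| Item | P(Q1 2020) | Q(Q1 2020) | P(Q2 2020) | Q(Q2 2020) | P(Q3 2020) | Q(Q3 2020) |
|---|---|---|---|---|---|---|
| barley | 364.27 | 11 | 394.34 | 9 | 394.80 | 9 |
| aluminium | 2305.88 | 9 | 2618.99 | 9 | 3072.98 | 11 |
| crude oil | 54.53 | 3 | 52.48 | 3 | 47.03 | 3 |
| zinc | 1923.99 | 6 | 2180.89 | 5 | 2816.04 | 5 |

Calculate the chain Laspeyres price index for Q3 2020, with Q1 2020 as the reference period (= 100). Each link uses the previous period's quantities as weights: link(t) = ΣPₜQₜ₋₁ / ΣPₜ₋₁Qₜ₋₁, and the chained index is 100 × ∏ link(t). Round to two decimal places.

Link Q1 2020→Q2 2020:
ΣP(Q2 2020)Q(Q1 2020) = 394.34×11 + 2618.99×9 + 52.48×3 + 2180.89×6 = 4337.74 + 23570.91 + 157.44 + 13085.34 = 41151.43
ΣP(Q1 2020)Q(Q1 2020) = 364.27×11 + 2305.88×9 + 54.53×3 + 1923.99×6 = 4006.97 + 20752.92 + 163.59 + 11543.94 = 36467.42
link = 41151.43/36467.42 = 1.128444
Link Q2 2020→Q3 2020:
ΣP(Q3 2020)Q(Q2 2020) = 394.80×9 + 3072.98×9 + 47.03×3 + 2816.04×5 = 3553.2 + 27656.82 + 141.09 + 14080.2 = 45431.31
ΣP(Q2 2020)Q(Q2 2020) = 394.34×9 + 2618.99×9 + 52.48×3 + 2180.89×5 = 3549.06 + 23570.91 + 157.44 + 10904.45 = 38181.86
link = 45431.31/38181.86 = 1.189866
Chained index = 100 × 1.128444 × 1.189866 = 134.2697

134.27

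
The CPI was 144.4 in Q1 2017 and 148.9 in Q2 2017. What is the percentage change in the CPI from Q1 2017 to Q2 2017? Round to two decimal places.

3.12%

Change = (148.9 − 144.4) / 144.4 × 100
       = 4.5 / 144.4 × 100 = 3.1163%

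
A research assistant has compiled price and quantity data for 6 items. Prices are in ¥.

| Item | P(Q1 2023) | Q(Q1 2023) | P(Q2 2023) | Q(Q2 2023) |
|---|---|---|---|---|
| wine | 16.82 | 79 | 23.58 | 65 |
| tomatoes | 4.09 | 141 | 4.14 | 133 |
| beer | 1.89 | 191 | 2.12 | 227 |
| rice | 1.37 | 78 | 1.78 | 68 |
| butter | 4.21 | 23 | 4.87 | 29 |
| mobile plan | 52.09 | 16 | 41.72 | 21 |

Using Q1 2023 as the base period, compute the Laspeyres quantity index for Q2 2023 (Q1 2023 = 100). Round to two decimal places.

102.17

Laspeyres quantity index uses base-period prices as weights.
ΣP(Q1 2023)·Q(Q2 2023) = 16.82×65 + 4.09×133 + 1.89×227 + 1.37×68 + 4.21×29 + 52.09×21 = 1093.3 + 543.97 + 429.03 + 93.16 + 122.09 + 1093.89 = 3375.44
ΣP(Q1 2023)·Q(Q1 2023) = 16.82×79 + 4.09×141 + 1.89×191 + 1.37×78 + 4.21×23 + 52.09×16 = 1328.78 + 576.69 + 360.99 + 106.86 + 96.83 + 833.44 = 3303.59
Index = 3375.44 / 3303.59 × 100 = 102.1749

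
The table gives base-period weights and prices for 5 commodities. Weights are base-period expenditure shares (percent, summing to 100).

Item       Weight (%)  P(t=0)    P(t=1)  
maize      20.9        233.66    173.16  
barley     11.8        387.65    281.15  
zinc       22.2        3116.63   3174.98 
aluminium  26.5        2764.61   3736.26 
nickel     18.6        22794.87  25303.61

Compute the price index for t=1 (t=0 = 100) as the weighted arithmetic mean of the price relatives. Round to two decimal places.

103.12

maize: 20.9 × (173.16/233.66) = 20.9 × 0.741077 = 15.4885
barley: 11.8 × (281.15/387.65) = 11.8 × 0.725268 = 8.5582
zinc: 22.2 × (3174.98/3116.63) = 22.2 × 1.018722 = 22.6156
aluminium: 26.5 × (3736.26/2764.61) = 26.5 × 1.351460 = 35.8137
nickel: 18.6 × (25303.61/22794.87) = 18.6 × 1.110057 = 20.6471
Index = Σ wᵢ·(p₁ᵢ/p₀ᵢ) = 15.4885 + 8.5582 + 22.6156 + 35.8137 + 20.6471 = 103.1231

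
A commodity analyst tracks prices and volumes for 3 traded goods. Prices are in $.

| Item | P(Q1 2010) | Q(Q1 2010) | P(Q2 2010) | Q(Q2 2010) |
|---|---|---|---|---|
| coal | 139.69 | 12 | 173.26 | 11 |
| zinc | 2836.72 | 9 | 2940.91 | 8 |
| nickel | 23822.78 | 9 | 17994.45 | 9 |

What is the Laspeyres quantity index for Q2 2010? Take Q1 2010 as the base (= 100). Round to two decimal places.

Laspeyres quantity index uses base-period prices as weights.
ΣP(Q1 2010)·Q(Q2 2010) = 139.69×11 + 2836.72×8 + 23822.78×9 = 1536.59 + 22693.76 + 214405.02 = 238635.37
ΣP(Q1 2010)·Q(Q1 2010) = 139.69×12 + 2836.72×9 + 23822.78×9 = 1676.28 + 25530.48 + 214405.02 = 241611.78
Index = 238635.37 / 241611.78 × 100 = 98.7681

98.77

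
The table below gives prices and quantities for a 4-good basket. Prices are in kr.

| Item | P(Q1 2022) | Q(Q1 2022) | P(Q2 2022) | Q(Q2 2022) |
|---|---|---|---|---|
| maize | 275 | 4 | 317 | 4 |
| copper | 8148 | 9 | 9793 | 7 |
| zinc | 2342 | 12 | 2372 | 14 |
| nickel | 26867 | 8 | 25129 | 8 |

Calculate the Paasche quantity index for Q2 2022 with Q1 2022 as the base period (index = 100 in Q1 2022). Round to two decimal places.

Paasche quantity index uses current-period prices as weights.
ΣP(Q2 2022)·Q(Q2 2022) = 317×4 + 9793×7 + 2372×14 + 25129×8 = 1268 + 68551 + 33208 + 201032 = 304059
ΣP(Q2 2022)·Q(Q1 2022) = 317×4 + 9793×9 + 2372×12 + 25129×8 = 1268 + 88137 + 28464 + 201032 = 318901
Index = 304059 / 318901 × 100 = 95.3459

95.35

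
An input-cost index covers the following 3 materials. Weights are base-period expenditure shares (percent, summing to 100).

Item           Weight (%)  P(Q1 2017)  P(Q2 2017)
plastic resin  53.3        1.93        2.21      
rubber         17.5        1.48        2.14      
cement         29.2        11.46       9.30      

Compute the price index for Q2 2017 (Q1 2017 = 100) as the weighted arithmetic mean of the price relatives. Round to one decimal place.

110.0

plastic resin: 53.3 × (2.21/1.93) = 53.3 × 1.145078 = 61.0326
rubber: 17.5 × (2.14/1.48) = 17.5 × 1.445946 = 25.3041
cement: 29.2 × (9.30/11.46) = 29.2 × 0.811518 = 23.6963
Index = Σ wᵢ·(p₁ᵢ/p₀ᵢ) = 61.0326 + 25.3041 + 23.6963 = 110.0330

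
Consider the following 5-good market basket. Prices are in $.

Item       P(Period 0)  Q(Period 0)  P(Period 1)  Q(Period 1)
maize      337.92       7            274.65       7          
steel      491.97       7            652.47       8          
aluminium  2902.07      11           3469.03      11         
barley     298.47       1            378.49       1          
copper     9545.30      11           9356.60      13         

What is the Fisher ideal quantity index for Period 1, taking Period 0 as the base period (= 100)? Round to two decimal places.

113.39

Laspeyres component (base-period weights):
ΣP(Period 0)Q(Period 1) = 337.92×7 + 491.97×8 + 2902.07×11 + 298.47×1 + 9545.30×13 = 2365.44 + 3935.76 + 31922.77 + 298.47 + 124088.9 = 162611.34
ΣP(Period 0)Q(Period 0) = 337.92×7 + 491.97×7 + 2902.07×11 + 298.47×1 + 9545.30×11 = 2365.44 + 3443.79 + 31922.77 + 298.47 + 104998.3 = 143028.77
L = 162611.34 / 143028.77 × 100 = 113.6914
Paasche component (current-period weights):
ΣP(Period 1)Q(Period 1) = 274.65×7 + 652.47×8 + 3469.03×11 + 378.49×1 + 9356.60×13 = 1922.55 + 5219.76 + 38159.33 + 378.49 + 121635.8 = 167315.93
ΣP(Period 1)Q(Period 0) = 274.65×7 + 652.47×7 + 3469.03×11 + 378.49×1 + 9356.60×11 = 1922.55 + 4567.29 + 38159.33 + 378.49 + 102922.6 = 147950.26
P = 167315.93 / 147950.26 × 100 = 113.0893
Fisher = √(L × P) = √(113.6914 × 113.0893) = 113.3899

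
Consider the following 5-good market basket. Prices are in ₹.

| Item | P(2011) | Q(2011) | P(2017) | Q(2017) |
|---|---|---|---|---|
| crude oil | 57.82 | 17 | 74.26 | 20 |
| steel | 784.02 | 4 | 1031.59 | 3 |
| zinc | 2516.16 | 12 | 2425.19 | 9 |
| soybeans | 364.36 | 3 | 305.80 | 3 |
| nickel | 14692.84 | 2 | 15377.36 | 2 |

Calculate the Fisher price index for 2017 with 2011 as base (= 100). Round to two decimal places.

102.33

Laspeyres component (base-period weights):
ΣP(2017)Q(2011) = 74.26×17 + 1031.59×4 + 2425.19×12 + 305.80×3 + 15377.36×2 = 1262.42 + 4126.36 + 29102.28 + 917.4 + 30754.72 = 66163.18
ΣP(2011)Q(2011) = 57.82×17 + 784.02×4 + 2516.16×12 + 364.36×3 + 14692.84×2 = 982.94 + 3136.08 + 30193.92 + 1093.08 + 29385.68 = 64791.7
L = 66163.18 / 64791.7 × 100 = 102.1168
Paasche component (current-period weights):
ΣP(2017)Q(2017) = 74.26×20 + 1031.59×3 + 2425.19×9 + 305.80×3 + 15377.36×2 = 1485.2 + 3094.77 + 21826.71 + 917.4 + 30754.72 = 58078.8
ΣP(2011)Q(2017) = 57.82×20 + 784.02×3 + 2516.16×9 + 364.36×3 + 14692.84×2 = 1156.4 + 2352.06 + 22645.44 + 1093.08 + 29385.68 = 56632.66
P = 58078.8 / 56632.66 × 100 = 102.5535
Fisher = √(L × P) = √(102.1168 × 102.5535) = 102.3349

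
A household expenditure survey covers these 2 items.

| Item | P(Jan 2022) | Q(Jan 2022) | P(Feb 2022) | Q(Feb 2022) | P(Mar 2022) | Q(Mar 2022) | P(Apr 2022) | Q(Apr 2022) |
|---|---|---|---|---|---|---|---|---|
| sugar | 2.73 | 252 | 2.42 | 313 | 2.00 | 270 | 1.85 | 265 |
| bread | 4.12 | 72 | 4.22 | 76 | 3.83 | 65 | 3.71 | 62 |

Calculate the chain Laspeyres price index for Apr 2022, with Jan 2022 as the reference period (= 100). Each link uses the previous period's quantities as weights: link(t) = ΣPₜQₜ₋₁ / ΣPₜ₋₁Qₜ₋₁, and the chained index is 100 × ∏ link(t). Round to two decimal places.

Link Jan 2022→Feb 2022:
ΣP(Feb 2022)Q(Jan 2022) = 2.42×252 + 4.22×72 = 609.84 + 303.84 = 913.68
ΣP(Jan 2022)Q(Jan 2022) = 2.73×252 + 4.12×72 = 687.96 + 296.64 = 984.6
link = 913.68/984.6 = 0.927971
Link Feb 2022→Mar 2022:
ΣP(Mar 2022)Q(Feb 2022) = 2.00×313 + 3.83×76 = 626 + 291.08 = 917.08
ΣP(Feb 2022)Q(Feb 2022) = 2.42×313 + 4.22×76 = 757.46 + 320.72 = 1078.18
link = 917.08/1078.18 = 0.850582
Link Mar 2022→Apr 2022:
ΣP(Apr 2022)Q(Mar 2022) = 1.85×270 + 3.71×65 = 499.5 + 241.15 = 740.65
ΣP(Mar 2022)Q(Mar 2022) = 2.00×270 + 3.83×65 = 540 + 248.95 = 788.95
link = 740.65/788.95 = 0.938779
Chained index = 100 × 0.927971 × 0.850582 × 0.938779 = 74.0992

74.10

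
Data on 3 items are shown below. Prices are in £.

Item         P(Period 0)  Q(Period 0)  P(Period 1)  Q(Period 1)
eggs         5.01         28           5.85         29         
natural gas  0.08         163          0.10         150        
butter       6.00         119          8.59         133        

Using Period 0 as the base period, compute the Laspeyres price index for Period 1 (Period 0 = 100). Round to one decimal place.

Laspeyres price index uses base-period quantities as weights.
ΣP(Period 1)·Q(Period 0) = 5.85×28 + 0.10×163 + 8.59×119 = 163.8 + 16.3 + 1022.21 = 1202.31
ΣP(Period 0)·Q(Period 0) = 5.01×28 + 0.08×163 + 6.00×119 = 140.28 + 13.04 + 714 = 867.32
Index = 1202.31 / 867.32 × 100 = 138.6236

138.6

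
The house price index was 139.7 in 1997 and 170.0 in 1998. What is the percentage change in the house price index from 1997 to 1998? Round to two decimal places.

Change = (170.0 − 139.7) / 139.7 × 100
       = 30.3 / 139.7 × 100 = 21.6893%

21.69%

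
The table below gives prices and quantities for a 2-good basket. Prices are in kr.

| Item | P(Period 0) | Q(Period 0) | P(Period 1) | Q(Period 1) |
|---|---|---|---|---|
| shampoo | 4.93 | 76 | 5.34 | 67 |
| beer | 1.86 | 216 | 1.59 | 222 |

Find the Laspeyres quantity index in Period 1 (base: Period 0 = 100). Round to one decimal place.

95.7

Laspeyres quantity index uses base-period prices as weights.
ΣP(Period 0)·Q(Period 1) = 4.93×67 + 1.86×222 = 330.31 + 412.92 = 743.23
ΣP(Period 0)·Q(Period 0) = 4.93×76 + 1.86×216 = 374.68 + 401.76 = 776.44
Index = 743.23 / 776.44 × 100 = 95.7228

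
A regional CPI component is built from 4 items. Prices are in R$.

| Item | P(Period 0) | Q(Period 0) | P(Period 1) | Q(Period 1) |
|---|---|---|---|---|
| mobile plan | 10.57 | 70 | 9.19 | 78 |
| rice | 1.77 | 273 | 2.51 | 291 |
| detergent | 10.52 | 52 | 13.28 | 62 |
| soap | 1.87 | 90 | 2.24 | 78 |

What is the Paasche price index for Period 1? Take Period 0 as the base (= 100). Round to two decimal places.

Paasche price index uses current-period quantities as weights.
ΣP(Period 1)·Q(Period 1) = 9.19×78 + 2.51×291 + 13.28×62 + 2.24×78 = 716.82 + 730.41 + 823.36 + 174.72 = 2445.31
ΣP(Period 0)·Q(Period 1) = 10.57×78 + 1.77×291 + 10.52×62 + 1.87×78 = 824.46 + 515.07 + 652.24 + 145.86 = 2137.63
Index = 2445.31 / 2137.63 × 100 = 114.3935

114.39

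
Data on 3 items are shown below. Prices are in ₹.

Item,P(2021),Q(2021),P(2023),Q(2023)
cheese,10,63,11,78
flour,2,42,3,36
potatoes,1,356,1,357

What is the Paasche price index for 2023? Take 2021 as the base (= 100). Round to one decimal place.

Paasche price index uses current-period quantities as weights.
ΣP(2023)·Q(2023) = 11×78 + 3×36 + 1×357 = 858 + 108 + 357 = 1323
ΣP(2021)·Q(2023) = 10×78 + 2×36 + 1×357 = 780 + 72 + 357 = 1209
Index = 1323 / 1209 × 100 = 109.4293

109.4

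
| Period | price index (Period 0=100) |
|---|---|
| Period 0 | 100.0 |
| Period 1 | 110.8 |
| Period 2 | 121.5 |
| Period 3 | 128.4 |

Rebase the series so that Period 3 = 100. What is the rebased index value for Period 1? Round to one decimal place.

Rebased(Period 1) = 110.8 / 128.4 × 100 = 86.2928

86.3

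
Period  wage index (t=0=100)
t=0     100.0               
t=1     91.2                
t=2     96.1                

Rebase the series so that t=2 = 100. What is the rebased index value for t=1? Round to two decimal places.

94.90

Rebased(t=1) = 91.2 / 96.1 × 100 = 94.9011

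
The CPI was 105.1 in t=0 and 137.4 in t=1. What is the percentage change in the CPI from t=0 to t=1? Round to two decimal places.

Change = (137.4 − 105.1) / 105.1 × 100
       = 32.3 / 105.1 × 100 = 30.7326%

30.73%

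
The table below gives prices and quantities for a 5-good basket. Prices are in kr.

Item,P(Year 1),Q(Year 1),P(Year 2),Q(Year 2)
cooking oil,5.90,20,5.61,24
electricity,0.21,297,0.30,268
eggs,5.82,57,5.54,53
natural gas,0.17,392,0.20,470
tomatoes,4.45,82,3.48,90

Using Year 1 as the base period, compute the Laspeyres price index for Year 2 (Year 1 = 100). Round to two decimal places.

Laspeyres price index uses base-period quantities as weights.
ΣP(Year 2)·Q(Year 1) = 5.61×20 + 0.30×297 + 5.54×57 + 0.20×392 + 3.48×82 = 112.2 + 89.1 + 315.78 + 78.4 + 285.36 = 880.84
ΣP(Year 1)·Q(Year 1) = 5.90×20 + 0.21×297 + 5.82×57 + 0.17×392 + 4.45×82 = 118 + 62.37 + 331.74 + 66.64 + 364.9 = 943.65
Index = 880.84 / 943.65 × 100 = 93.3439

93.34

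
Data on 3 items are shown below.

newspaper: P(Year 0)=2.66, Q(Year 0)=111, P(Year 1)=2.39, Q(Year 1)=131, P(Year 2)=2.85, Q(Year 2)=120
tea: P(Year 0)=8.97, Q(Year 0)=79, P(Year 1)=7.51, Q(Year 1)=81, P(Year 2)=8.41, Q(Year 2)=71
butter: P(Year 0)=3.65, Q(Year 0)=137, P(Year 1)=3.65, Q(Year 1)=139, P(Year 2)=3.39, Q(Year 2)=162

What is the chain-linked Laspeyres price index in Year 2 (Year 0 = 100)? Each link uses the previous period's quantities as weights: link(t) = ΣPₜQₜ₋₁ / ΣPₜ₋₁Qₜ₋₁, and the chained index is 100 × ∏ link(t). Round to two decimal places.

Link Year 0→Year 1:
ΣP(Year 1)Q(Year 0) = 2.39×111 + 7.51×79 + 3.65×137 = 265.29 + 593.29 + 500.05 = 1358.63
ΣP(Year 0)Q(Year 0) = 2.66×111 + 8.97×79 + 3.65×137 = 295.26 + 708.63 + 500.05 = 1503.94
link = 1358.63/1503.94 = 0.903380
Link Year 1→Year 2:
ΣP(Year 2)Q(Year 1) = 2.85×131 + 8.41×81 + 3.39×139 = 373.35 + 681.21 + 471.21 = 1525.77
ΣP(Year 1)Q(Year 1) = 2.39×131 + 7.51×81 + 3.65×139 = 313.09 + 608.31 + 507.35 = 1428.75
link = 1525.77/1428.75 = 1.067906
Chained index = 100 × 0.903380 × 1.067906 = 96.4725

96.47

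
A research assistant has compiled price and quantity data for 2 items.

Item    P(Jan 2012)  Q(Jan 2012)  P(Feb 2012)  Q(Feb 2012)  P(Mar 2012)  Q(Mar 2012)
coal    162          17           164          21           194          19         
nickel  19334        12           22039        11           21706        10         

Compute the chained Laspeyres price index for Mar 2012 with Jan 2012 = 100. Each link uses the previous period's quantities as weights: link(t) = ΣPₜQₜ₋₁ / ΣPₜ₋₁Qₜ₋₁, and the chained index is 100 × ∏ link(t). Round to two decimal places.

112.44

Link Jan 2012→Feb 2012:
ΣP(Feb 2012)Q(Jan 2012) = 164×17 + 22039×12 = 2788 + 264468 = 267256
ΣP(Jan 2012)Q(Jan 2012) = 162×17 + 19334×12 = 2754 + 232008 = 234762
link = 267256/234762 = 1.138413
Link Feb 2012→Mar 2012:
ΣP(Mar 2012)Q(Feb 2012) = 194×21 + 21706×11 = 4074 + 238766 = 242840
ΣP(Feb 2012)Q(Feb 2012) = 164×21 + 22039×11 = 3444 + 242429 = 245873
link = 242840/245873 = 0.987664
Chained index = 100 × 1.138413 × 0.987664 = 112.4369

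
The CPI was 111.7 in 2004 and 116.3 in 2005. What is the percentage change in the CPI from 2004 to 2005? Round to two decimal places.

4.12%

Change = (116.3 − 111.7) / 111.7 × 100
       = 4.6 / 111.7 × 100 = 4.1182%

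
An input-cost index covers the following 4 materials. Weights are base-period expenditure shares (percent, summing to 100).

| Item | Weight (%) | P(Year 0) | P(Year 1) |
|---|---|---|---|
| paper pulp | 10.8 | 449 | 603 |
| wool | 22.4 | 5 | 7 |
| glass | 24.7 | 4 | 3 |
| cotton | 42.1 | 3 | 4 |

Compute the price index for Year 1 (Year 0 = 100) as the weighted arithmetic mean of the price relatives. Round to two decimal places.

paper pulp: 10.8 × (603/449) = 10.8 × 1.342984 = 14.5042
wool: 22.4 × (7/5) = 22.4 × 1.400000 = 31.3600
glass: 24.7 × (3/4) = 24.7 × 0.750000 = 18.5250
cotton: 42.1 × (4/3) = 42.1 × 1.333333 = 56.1333
Index = Σ wᵢ·(p₁ᵢ/p₀ᵢ) = 14.5042 + 31.3600 + 18.5250 + 56.1333 = 120.5226

120.52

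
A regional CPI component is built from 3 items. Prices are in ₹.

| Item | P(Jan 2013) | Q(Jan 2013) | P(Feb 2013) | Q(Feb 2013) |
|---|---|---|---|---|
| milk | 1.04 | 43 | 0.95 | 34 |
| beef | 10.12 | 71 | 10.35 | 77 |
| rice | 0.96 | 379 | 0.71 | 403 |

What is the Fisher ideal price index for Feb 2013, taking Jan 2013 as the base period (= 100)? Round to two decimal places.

92.77

Laspeyres component (base-period weights):
ΣP(Feb 2013)Q(Jan 2013) = 0.95×43 + 10.35×71 + 0.71×379 = 40.85 + 734.85 + 269.09 = 1044.79
ΣP(Jan 2013)Q(Jan 2013) = 1.04×43 + 10.12×71 + 0.96×379 = 44.72 + 718.52 + 363.84 = 1127.08
L = 1044.79 / 1127.08 × 100 = 92.6988
Paasche component (current-period weights):
ΣP(Feb 2013)Q(Feb 2013) = 0.95×34 + 10.35×77 + 0.71×403 = 32.3 + 796.95 + 286.13 = 1115.38
ΣP(Jan 2013)Q(Feb 2013) = 1.04×34 + 10.12×77 + 0.96×403 = 35.36 + 779.24 + 386.88 = 1201.48
P = 1115.38 / 1201.48 × 100 = 92.8338
Fisher = √(L × P) = √(92.6988 × 92.8338) = 92.7663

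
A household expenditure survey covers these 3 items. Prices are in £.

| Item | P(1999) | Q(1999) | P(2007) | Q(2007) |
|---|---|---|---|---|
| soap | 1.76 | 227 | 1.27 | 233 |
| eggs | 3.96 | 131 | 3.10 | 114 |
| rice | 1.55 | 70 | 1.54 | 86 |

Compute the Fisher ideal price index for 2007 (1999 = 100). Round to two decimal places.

78.35

Laspeyres component (base-period weights):
ΣP(2007)Q(1999) = 1.27×227 + 3.10×131 + 1.54×70 = 288.29 + 406.1 + 107.8 = 802.19
ΣP(1999)Q(1999) = 1.76×227 + 3.96×131 + 1.55×70 = 399.52 + 518.76 + 108.5 = 1026.78
L = 802.19 / 1026.78 × 100 = 78.1268
Paasche component (current-period weights):
ΣP(2007)Q(2007) = 1.27×233 + 3.10×114 + 1.54×86 = 295.91 + 353.4 + 132.44 = 781.75
ΣP(1999)Q(2007) = 1.76×233 + 3.96×114 + 1.55×86 = 410.08 + 451.44 + 133.3 = 994.82
P = 781.75 / 994.82 × 100 = 78.5821
Fisher = √(L × P) = √(78.1268 × 78.5821) = 78.3541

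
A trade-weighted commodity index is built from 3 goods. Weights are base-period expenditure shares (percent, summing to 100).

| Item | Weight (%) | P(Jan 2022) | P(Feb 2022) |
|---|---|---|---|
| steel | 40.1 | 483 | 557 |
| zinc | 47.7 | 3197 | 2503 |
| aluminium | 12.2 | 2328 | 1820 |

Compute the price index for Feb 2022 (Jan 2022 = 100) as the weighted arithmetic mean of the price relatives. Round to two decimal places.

steel: 40.1 × (557/483) = 40.1 × 1.153209 = 46.2437
zinc: 47.7 × (2503/3197) = 47.7 × 0.782921 = 37.3454
aluminium: 12.2 × (1820/2328) = 12.2 × 0.781787 = 9.5378
Index = Σ wᵢ·(p₁ᵢ/p₀ᵢ) = 46.2437 + 37.3454 + 9.5378 = 93.1268

93.13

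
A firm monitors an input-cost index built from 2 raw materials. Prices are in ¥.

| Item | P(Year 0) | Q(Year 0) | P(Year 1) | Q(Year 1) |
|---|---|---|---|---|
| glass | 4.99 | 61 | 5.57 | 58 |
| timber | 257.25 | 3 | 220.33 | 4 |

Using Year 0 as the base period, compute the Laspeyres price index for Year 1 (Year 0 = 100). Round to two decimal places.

93.00

Laspeyres price index uses base-period quantities as weights.
ΣP(Year 1)·Q(Year 0) = 5.57×61 + 220.33×3 = 339.77 + 660.99 = 1000.76
ΣP(Year 0)·Q(Year 0) = 4.99×61 + 257.25×3 = 304.39 + 771.75 = 1076.14
Index = 1000.76 / 1076.14 × 100 = 92.9953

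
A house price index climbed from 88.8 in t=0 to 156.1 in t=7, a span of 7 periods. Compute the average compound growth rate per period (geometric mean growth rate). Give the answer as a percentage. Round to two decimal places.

8.39%

Growth factor = (156.1/88.8)^(1/7) = (1.757883)^(1/7) = 1.083923
Growth rate = 1.083923 − 1 = 0.083923 = 8.3923%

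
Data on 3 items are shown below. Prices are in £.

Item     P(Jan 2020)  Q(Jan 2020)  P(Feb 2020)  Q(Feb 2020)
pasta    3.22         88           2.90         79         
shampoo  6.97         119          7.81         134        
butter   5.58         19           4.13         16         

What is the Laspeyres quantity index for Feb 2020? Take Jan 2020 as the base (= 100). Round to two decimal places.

104.83

Laspeyres quantity index uses base-period prices as weights.
ΣP(Jan 2020)·Q(Feb 2020) = 3.22×79 + 6.97×134 + 5.58×16 = 254.38 + 933.98 + 89.28 = 1277.64
ΣP(Jan 2020)·Q(Jan 2020) = 3.22×88 + 6.97×119 + 5.58×19 = 283.36 + 829.43 + 106.02 = 1218.81
Index = 1277.64 / 1218.81 × 100 = 104.8268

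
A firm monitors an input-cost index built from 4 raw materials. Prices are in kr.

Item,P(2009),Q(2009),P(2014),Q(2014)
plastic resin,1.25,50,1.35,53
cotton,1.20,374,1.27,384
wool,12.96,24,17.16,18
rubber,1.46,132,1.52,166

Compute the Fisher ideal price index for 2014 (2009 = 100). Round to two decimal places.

112.76

Laspeyres component (base-period weights):
ΣP(2014)Q(2009) = 1.35×50 + 1.27×374 + 17.16×24 + 1.52×132 = 67.5 + 474.98 + 411.84 + 200.64 = 1154.96
ΣP(2009)Q(2009) = 1.25×50 + 1.20×374 + 12.96×24 + 1.46×132 = 62.5 + 448.8 + 311.04 + 192.72 = 1015.06
L = 1154.96 / 1015.06 × 100 = 113.7824
Paasche component (current-period weights):
ΣP(2014)Q(2014) = 1.35×53 + 1.27×384 + 17.16×18 + 1.52×166 = 71.55 + 487.68 + 308.88 + 252.32 = 1120.43
ΣP(2009)Q(2014) = 1.25×53 + 1.20×384 + 12.96×18 + 1.46×166 = 66.25 + 460.8 + 233.28 + 242.36 = 1002.69
P = 1120.43 / 1002.69 × 100 = 111.7424
Fisher = √(L × P) = √(113.7824 × 111.7424) = 112.7578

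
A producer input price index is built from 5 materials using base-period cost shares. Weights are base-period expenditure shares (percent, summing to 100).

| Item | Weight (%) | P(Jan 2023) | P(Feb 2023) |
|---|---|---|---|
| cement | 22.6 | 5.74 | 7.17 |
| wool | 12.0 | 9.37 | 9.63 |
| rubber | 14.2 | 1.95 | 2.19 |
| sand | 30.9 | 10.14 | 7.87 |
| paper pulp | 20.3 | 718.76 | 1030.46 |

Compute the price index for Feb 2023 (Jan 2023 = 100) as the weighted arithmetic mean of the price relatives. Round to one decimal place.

cement: 22.6 × (7.17/5.74) = 22.6 × 1.249129 = 28.2303
wool: 12.0 × (9.63/9.37) = 12.0 × 1.027748 = 12.3330
rubber: 14.2 × (2.19/1.95) = 14.2 × 1.123077 = 15.9477
sand: 30.9 × (7.87/10.14) = 30.9 × 0.776134 = 23.9825
paper pulp: 20.3 × (1030.46/718.76) = 20.3 × 1.433664 = 29.1034
Index = Σ wᵢ·(p₁ᵢ/p₀ᵢ) = 28.2303 + 12.3330 + 15.9477 + 23.9825 + 29.1034 = 109.5969

109.6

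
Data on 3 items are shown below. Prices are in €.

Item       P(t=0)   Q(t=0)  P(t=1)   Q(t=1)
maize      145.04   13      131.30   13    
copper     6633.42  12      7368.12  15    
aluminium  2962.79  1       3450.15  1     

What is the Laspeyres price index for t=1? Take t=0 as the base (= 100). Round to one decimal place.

Laspeyres price index uses base-period quantities as weights.
ΣP(t=1)·Q(t=0) = 131.30×13 + 7368.12×12 + 3450.15×1 = 1706.9 + 88417.44 + 3450.15 = 93574.49
ΣP(t=0)·Q(t=0) = 145.04×13 + 6633.42×12 + 2962.79×1 = 1885.52 + 79601.04 + 2962.79 = 84449.35
Index = 93574.49 / 84449.35 × 100 = 110.8055

110.8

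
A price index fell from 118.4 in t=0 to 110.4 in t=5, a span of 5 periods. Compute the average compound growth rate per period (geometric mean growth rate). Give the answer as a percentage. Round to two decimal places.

-1.39%

Growth factor = (110.4/118.4)^(1/5) = (0.932432)^(1/5) = 0.986106
Growth rate = 0.986106 − 1 = -0.013894 = -1.3894%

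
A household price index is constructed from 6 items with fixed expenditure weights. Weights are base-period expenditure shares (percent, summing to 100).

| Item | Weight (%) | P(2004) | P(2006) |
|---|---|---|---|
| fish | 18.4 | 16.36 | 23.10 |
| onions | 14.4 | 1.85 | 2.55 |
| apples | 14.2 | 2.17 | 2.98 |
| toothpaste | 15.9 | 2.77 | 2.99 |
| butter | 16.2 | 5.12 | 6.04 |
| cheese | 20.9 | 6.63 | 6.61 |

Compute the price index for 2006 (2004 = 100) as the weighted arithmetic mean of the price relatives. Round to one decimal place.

122.4

fish: 18.4 × (23.10/16.36) = 18.4 × 1.411980 = 25.9804
onions: 14.4 × (2.55/1.85) = 14.4 × 1.378378 = 19.8486
apples: 14.2 × (2.98/2.17) = 14.2 × 1.373272 = 19.5005
toothpaste: 15.9 × (2.99/2.77) = 15.9 × 1.079422 = 17.1628
butter: 16.2 × (6.04/5.12) = 16.2 × 1.179688 = 19.1109
cheese: 20.9 × (6.61/6.63) = 20.9 × 0.996983 = 20.8370
Index = Σ wᵢ·(p₁ᵢ/p₀ᵢ) = 25.9804 + 19.8486 + 19.5005 + 17.1628 + 19.1109 + 20.8370 = 122.4403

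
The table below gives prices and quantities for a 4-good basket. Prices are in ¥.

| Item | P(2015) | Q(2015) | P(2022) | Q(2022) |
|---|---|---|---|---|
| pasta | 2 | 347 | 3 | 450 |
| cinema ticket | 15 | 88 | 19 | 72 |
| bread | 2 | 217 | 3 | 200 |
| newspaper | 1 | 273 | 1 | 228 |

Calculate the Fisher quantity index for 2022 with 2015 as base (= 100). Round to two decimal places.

96.67

Laspeyres component (base-period weights):
ΣP(2015)Q(2022) = 2×450 + 15×72 + 2×200 + 1×228 = 900 + 1080 + 400 + 228 = 2608
ΣP(2015)Q(2015) = 2×347 + 15×88 + 2×217 + 1×273 = 694 + 1320 + 434 + 273 = 2721
L = 2608 / 2721 × 100 = 95.8471
Paasche component (current-period weights):
ΣP(2022)Q(2022) = 3×450 + 19×72 + 3×200 + 1×228 = 1350 + 1368 + 600 + 228 = 3546
ΣP(2022)Q(2015) = 3×347 + 19×88 + 3×217 + 1×273 = 1041 + 1672 + 651 + 273 = 3637
P = 3546 / 3637 × 100 = 97.4979
Fisher = √(L × P) = √(95.8471 × 97.4979) = 96.6690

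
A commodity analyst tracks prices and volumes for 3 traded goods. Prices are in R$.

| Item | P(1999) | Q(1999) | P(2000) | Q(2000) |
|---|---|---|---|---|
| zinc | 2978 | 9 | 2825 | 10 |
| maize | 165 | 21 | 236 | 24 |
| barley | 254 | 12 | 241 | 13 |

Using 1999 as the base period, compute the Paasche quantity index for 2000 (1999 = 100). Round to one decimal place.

111.3

Paasche quantity index uses current-period prices as weights.
ΣP(2000)·Q(2000) = 2825×10 + 236×24 + 241×13 = 28250 + 5664 + 3133 = 37047
ΣP(2000)·Q(1999) = 2825×9 + 236×21 + 241×12 = 25425 + 4956 + 2892 = 33273
Index = 37047 / 33273 × 100 = 111.3425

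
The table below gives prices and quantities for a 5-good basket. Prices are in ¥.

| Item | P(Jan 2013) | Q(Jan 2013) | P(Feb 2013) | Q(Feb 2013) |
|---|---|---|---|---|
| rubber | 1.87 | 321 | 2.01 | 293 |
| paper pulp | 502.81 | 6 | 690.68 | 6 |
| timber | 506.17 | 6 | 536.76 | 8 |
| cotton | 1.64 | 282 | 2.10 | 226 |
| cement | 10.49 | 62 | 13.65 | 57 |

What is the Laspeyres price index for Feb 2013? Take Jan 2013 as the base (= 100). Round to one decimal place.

Laspeyres price index uses base-period quantities as weights.
ΣP(Feb 2013)·Q(Jan 2013) = 2.01×321 + 690.68×6 + 536.76×6 + 2.10×282 + 13.65×62 = 645.21 + 4144.08 + 3220.56 + 592.2 + 846.3 = 9448.35
ΣP(Jan 2013)·Q(Jan 2013) = 1.87×321 + 502.81×6 + 506.17×6 + 1.64×282 + 10.49×62 = 600.27 + 3016.86 + 3037.02 + 462.48 + 650.38 = 7767.01
Index = 9448.35 / 7767.01 × 100 = 121.6472

121.6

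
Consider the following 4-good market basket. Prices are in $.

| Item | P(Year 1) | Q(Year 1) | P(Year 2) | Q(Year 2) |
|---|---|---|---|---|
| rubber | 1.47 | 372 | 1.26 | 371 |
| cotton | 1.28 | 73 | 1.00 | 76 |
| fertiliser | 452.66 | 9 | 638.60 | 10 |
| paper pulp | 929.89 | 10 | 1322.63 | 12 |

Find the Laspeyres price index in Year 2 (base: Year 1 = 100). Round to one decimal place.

139.3

Laspeyres price index uses base-period quantities as weights.
ΣP(Year 2)·Q(Year 1) = 1.26×372 + 1.00×73 + 638.60×9 + 1322.63×10 = 468.72 + 73 + 5747.4 + 13226.3 = 19515.42
ΣP(Year 1)·Q(Year 1) = 1.47×372 + 1.28×73 + 452.66×9 + 929.89×10 = 546.84 + 93.44 + 4073.94 + 9298.9 = 14013.12
Index = 19515.42 / 14013.12 × 100 = 139.2653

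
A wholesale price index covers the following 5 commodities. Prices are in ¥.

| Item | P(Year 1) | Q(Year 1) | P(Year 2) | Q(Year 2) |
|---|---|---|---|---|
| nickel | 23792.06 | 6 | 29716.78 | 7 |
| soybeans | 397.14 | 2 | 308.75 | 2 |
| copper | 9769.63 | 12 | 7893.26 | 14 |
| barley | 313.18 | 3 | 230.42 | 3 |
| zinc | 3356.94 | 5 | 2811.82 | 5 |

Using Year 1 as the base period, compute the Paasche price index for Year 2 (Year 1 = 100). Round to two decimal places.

Paasche price index uses current-period quantities as weights.
ΣP(Year 2)·Q(Year 2) = 29716.78×7 + 308.75×2 + 7893.26×14 + 230.42×3 + 2811.82×5 = 208017.46 + 617.5 + 110505.64 + 691.26 + 14059.1 = 333890.96
ΣP(Year 1)·Q(Year 2) = 23792.06×7 + 397.14×2 + 9769.63×14 + 313.18×3 + 3356.94×5 = 166544.42 + 794.28 + 136774.82 + 939.54 + 16784.7 = 321837.76
Index = 333890.96 / 321837.76 × 100 = 103.7451

103.75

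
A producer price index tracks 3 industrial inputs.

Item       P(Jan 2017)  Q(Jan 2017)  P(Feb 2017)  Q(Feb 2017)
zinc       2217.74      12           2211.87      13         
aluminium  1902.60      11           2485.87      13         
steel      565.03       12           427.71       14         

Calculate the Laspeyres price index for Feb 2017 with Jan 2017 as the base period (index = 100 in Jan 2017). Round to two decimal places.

Laspeyres price index uses base-period quantities as weights.
ΣP(Feb 2017)·Q(Jan 2017) = 2211.87×12 + 2485.87×11 + 427.71×12 = 26542.44 + 27344.57 + 5132.52 = 59019.53
ΣP(Jan 2017)·Q(Jan 2017) = 2217.74×12 + 1902.60×11 + 565.03×12 = 26612.88 + 20928.6 + 6780.36 = 54321.84
Index = 59019.53 / 54321.84 × 100 = 108.6479

108.65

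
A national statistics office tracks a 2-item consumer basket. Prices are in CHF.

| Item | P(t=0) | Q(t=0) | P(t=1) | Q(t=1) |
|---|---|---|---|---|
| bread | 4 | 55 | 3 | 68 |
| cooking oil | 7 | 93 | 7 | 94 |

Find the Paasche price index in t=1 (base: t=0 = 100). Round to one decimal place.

Paasche price index uses current-period quantities as weights.
ΣP(t=1)·Q(t=1) = 3×68 + 7×94 = 204 + 658 = 862
ΣP(t=0)·Q(t=1) = 4×68 + 7×94 = 272 + 658 = 930
Index = 862 / 930 × 100 = 92.6882

92.7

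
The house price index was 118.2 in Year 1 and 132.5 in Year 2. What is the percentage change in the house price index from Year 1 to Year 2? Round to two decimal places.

Change = (132.5 − 118.2) / 118.2 × 100
       = 14.3 / 118.2 × 100 = 12.0981%

12.10%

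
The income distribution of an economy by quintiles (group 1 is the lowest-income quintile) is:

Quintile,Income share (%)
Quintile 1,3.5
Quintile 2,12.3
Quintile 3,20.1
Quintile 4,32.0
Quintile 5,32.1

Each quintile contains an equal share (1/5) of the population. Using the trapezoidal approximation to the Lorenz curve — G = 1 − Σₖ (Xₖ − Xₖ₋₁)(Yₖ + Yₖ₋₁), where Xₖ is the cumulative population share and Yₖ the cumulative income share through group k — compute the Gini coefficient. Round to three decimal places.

0.308

Cumulative income shares Yₖ: 0.0350, 0.1580, 0.3590, 0.6790, 1.0000
Σ (Xₖ−Xₖ₋₁)(Yₖ+Yₖ₋₁) = (1/5)(0.0350+0.0000) + (1/5)(0.1580+0.0350) + (1/5)(0.3590+0.1580) + (1/5)(0.6790+0.3590) + (1/5)(1.0000+0.6790)
  = 0.0070 + 0.0386 + 0.1034 + 0.2076 + 0.3358 = 0.6924
G = 1 − 0.6924 = 0.3076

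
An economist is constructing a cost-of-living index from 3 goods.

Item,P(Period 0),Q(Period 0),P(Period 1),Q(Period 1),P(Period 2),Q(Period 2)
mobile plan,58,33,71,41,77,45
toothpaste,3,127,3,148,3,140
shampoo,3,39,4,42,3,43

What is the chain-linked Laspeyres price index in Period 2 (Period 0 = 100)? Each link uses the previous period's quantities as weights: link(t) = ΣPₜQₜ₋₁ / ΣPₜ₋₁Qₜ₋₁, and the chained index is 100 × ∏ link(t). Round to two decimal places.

126.32

Link Period 0→Period 1:
ΣP(Period 1)Q(Period 0) = 71×33 + 3×127 + 4×39 = 2343 + 381 + 156 = 2880
ΣP(Period 0)Q(Period 0) = 58×33 + 3×127 + 3×39 = 1914 + 381 + 117 = 2412
link = 2880/2412 = 1.194030
Link Period 1→Period 2:
ΣP(Period 2)Q(Period 1) = 77×41 + 3×148 + 3×42 = 3157 + 444 + 126 = 3727
ΣP(Period 1)Q(Period 1) = 71×41 + 3×148 + 4×42 = 2911 + 444 + 168 = 3523
link = 3727/3523 = 1.057905
Chained index = 100 × 1.194030 × 1.057905 = 126.3170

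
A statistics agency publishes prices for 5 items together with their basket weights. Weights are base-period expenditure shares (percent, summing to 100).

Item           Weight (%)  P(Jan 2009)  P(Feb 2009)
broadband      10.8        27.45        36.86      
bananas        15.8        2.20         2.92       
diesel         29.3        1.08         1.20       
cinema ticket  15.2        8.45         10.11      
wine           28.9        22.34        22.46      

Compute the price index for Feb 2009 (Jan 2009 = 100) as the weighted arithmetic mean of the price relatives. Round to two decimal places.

115.27

broadband: 10.8 × (36.86/27.45) = 10.8 × 1.342805 = 14.5023
bananas: 15.8 × (2.92/2.20) = 15.8 × 1.327273 = 20.9709
diesel: 29.3 × (1.20/1.08) = 29.3 × 1.111111 = 32.5556
cinema ticket: 15.2 × (10.11/8.45) = 15.2 × 1.196450 = 18.1860
wine: 28.9 × (22.46/22.34) = 28.9 × 1.005372 = 29.0552
Index = Σ wᵢ·(p₁ᵢ/p₀ᵢ) = 14.5023 + 20.9709 + 32.5556 + 18.1860 + 29.0552 = 115.2700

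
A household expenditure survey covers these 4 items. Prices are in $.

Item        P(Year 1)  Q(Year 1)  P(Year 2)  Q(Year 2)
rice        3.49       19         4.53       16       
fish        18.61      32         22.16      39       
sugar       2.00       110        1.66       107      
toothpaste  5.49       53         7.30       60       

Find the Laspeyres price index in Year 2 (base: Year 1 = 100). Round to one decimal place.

116.4

Laspeyres price index uses base-period quantities as weights.
ΣP(Year 2)·Q(Year 1) = 4.53×19 + 22.16×32 + 1.66×110 + 7.30×53 = 86.07 + 709.12 + 182.6 + 386.9 = 1364.69
ΣP(Year 1)·Q(Year 1) = 3.49×19 + 18.61×32 + 2.00×110 + 5.49×53 = 66.31 + 595.52 + 220 + 290.97 = 1172.8
Index = 1364.69 / 1172.8 × 100 = 116.3617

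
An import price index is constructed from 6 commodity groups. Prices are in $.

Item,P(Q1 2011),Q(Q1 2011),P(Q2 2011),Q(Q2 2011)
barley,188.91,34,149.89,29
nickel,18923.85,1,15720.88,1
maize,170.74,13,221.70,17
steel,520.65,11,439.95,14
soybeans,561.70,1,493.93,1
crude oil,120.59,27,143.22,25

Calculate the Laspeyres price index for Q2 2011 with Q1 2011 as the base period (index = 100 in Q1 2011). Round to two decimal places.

88.65

Laspeyres price index uses base-period quantities as weights.
ΣP(Q2 2011)·Q(Q1 2011) = 149.89×34 + 15720.88×1 + 221.70×13 + 439.95×11 + 493.93×1 + 143.22×27 = 5096.26 + 15720.88 + 2882.1 + 4839.45 + 493.93 + 3866.94 = 32899.56
ΣP(Q1 2011)·Q(Q1 2011) = 188.91×34 + 18923.85×1 + 170.74×13 + 520.65×11 + 561.70×1 + 120.59×27 = 6422.94 + 18923.85 + 2219.62 + 5727.15 + 561.7 + 3255.93 = 37111.19
Index = 32899.56 / 37111.19 × 100 = 88.6513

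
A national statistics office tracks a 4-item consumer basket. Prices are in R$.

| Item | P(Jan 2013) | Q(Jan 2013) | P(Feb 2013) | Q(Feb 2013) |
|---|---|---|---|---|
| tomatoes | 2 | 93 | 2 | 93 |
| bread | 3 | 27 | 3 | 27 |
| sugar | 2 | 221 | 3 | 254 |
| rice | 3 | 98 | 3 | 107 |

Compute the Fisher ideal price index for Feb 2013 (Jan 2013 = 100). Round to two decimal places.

Laspeyres component (base-period weights):
ΣP(Feb 2013)Q(Jan 2013) = 2×93 + 3×27 + 3×221 + 3×98 = 186 + 81 + 663 + 294 = 1224
ΣP(Jan 2013)Q(Jan 2013) = 2×93 + 3×27 + 2×221 + 3×98 = 186 + 81 + 442 + 294 = 1003
L = 1224 / 1003 × 100 = 122.0339
Paasche component (current-period weights):
ΣP(Feb 2013)Q(Feb 2013) = 2×93 + 3×27 + 3×254 + 3×107 = 186 + 81 + 762 + 321 = 1350
ΣP(Jan 2013)Q(Feb 2013) = 2×93 + 3×27 + 2×254 + 3×107 = 186 + 81 + 508 + 321 = 1096
P = 1350 / 1096 × 100 = 123.1752
Fisher = √(L × P) = √(122.0339 × 123.1752) = 122.6032

122.60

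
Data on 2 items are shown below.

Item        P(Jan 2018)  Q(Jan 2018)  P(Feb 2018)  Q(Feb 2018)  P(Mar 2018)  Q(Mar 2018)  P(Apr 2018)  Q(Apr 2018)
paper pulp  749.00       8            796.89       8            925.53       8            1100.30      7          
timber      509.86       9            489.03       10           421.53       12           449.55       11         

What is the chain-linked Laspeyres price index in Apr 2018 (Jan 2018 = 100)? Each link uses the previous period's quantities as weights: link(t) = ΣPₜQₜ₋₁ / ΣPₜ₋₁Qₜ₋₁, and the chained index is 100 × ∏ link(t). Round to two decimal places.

119.67

Link Jan 2018→Feb 2018:
ΣP(Feb 2018)Q(Jan 2018) = 796.89×8 + 489.03×9 = 6375.12 + 4401.27 = 10776.39
ΣP(Jan 2018)Q(Jan 2018) = 749.00×8 + 509.86×9 = 5992 + 4588.74 = 10580.74
link = 10776.39/10580.74 = 1.018491
Link Feb 2018→Mar 2018:
ΣP(Mar 2018)Q(Feb 2018) = 925.53×8 + 421.53×10 = 7404.24 + 4215.3 = 11619.54
ΣP(Feb 2018)Q(Feb 2018) = 796.89×8 + 489.03×10 = 6375.12 + 4890.3 = 11265.42
link = 11619.54/11265.42 = 1.031434
Link Mar 2018→Apr 2018:
ΣP(Apr 2018)Q(Mar 2018) = 1100.30×8 + 449.55×12 = 8802.4 + 5394.6 = 14197
ΣP(Mar 2018)Q(Mar 2018) = 925.53×8 + 421.53×12 = 7404.24 + 5058.36 = 12462.6
link = 14197/12462.6 = 1.139168
Chained index = 100 × 1.018491 × 1.031434 × 1.139168 = 119.6704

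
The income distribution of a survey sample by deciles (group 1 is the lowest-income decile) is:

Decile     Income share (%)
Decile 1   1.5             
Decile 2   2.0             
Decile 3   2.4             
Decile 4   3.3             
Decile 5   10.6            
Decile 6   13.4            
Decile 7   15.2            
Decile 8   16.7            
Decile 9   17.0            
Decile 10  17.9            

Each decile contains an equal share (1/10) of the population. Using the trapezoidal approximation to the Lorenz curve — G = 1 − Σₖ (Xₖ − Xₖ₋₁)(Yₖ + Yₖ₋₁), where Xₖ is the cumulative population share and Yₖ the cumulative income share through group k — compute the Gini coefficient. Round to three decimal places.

Cumulative income shares Yₖ: 0.0150, 0.0350, 0.0590, 0.0920, 0.1980, 0.3320, 0.4840, 0.6510, 0.8210, 1.0000
Σ (Xₖ−Xₖ₋₁)(Yₖ+Yₖ₋₁) = (1/10)(0.0150+0.0000) + (1/10)(0.0350+0.0150) + (1/10)(0.0590+0.0350) + (1/10)(0.0920+0.0590) + (1/10)(0.1980+0.0920) + (1/10)(0.3320+0.1980) + (1/10)(0.4840+0.3320) + (1/10)(0.6510+0.4840) + (1/10)(0.8210+0.6510) + (1/10)(1.0000+0.8210)
  = 0.0015 + 0.0050 + 0.0094 + 0.0151 + 0.0290 + 0.0530 + 0.0816 + 0.1135 + 0.1472 + 0.1821 = 0.6374
G = 1 − 0.6374 = 0.3626

0.363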